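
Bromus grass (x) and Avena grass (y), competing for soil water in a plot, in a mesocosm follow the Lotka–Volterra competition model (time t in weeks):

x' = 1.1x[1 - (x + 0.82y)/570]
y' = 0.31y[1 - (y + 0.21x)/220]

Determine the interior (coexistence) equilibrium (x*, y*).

Setting both brackets to zero gives the nullclines x + 0.82y = 570 and 0.21x + y = 220.
Substituting y = 220 - 0.21x into the first: x(1 - 0.82·0.21) = 570 - 0.82·220.
So x* = 390/0.828 = 471, and then y* = 220 - 0.21·471 = 121.

x* ≈ 471, y* ≈ 121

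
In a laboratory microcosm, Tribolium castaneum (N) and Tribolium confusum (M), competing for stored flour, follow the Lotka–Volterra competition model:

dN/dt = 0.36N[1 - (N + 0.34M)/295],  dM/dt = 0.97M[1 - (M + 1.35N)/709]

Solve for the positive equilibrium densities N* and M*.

Setting both brackets to zero gives the nullclines N + 0.34M = 295 and 1.35N + M = 709.
Substituting M = 709 - 1.35N into the first: N(1 - 0.34·1.35) = 295 - 0.34·709.
So N* = 53.9/0.541 = 99.7, and then M* = 709 - 1.35·99.7 = 574.

N* ≈ 99.7, M* ≈ 574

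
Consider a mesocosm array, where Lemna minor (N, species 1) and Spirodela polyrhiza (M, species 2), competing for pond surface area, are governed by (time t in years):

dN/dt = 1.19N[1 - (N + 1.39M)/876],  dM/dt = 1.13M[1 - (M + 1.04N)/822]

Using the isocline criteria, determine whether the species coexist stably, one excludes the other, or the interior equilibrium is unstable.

Compare the nullcline intercepts: K1/α12 = 876/1.39 = 630 < K2 = 822; K2/α21 = 822/1.04 = 790 < K1 = 876.
Since both are reversed, neither can invade when rare; the interior point is a saddle.

unstable coexistence (outcome depends on initial conditions)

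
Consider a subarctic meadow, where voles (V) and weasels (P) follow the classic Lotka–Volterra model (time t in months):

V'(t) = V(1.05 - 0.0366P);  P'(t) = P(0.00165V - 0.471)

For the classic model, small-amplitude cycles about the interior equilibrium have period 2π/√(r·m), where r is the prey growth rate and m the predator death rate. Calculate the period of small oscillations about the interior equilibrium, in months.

Here r = 1.05 and m = 0.471, so r·m = 0.495.
ω = √0.495 = 0.703 per month, hence T = 2π/ω ≈ 8.93 months.

T ≈ 8.93 months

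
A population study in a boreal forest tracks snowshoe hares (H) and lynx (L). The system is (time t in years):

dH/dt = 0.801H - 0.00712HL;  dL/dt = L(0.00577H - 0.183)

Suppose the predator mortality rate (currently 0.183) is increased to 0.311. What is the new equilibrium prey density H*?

H* ≈ 53.9

At the interior fixed point, setting dL/dt = 0 with L > 0 fixes H* = (predator death rate)/(HL coefficient) — independent of the other coefficients.
With the change, H* = 0.311/0.00577 = 53.9; it rises from 31.7.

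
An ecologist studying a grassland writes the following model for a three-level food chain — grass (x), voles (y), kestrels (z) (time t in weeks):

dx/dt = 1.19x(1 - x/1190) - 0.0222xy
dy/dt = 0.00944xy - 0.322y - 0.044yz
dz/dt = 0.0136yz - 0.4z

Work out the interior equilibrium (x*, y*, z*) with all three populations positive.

From dz/dt = 0: 0.0136y* = 0.4, so y* = 29.4.
From dx/dt = 0: 1.19(1 - x*/1190) = 0.0222·29.4, giving x* = 1190·(1 - 0.549) = 537.
From dy/dt = 0: 0.00944·537 - 0.322 = 0.044z*, so z* = 4.75/0.044 = 108.

x* ≈ 537, y* ≈ 29.4, z* ≈ 108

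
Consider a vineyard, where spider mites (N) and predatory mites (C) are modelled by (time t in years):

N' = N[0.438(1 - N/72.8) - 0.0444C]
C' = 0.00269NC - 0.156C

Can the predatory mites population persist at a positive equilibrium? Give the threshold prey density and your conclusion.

The predator equation gives dC/dt > 0 only when N > 0.156/0.00269 = 58.
Without the predator, N → K = 72.8. Since 72.8 > 58, the predator can invade and persist.

Threshold N = 58; K > 58, so yes, the predator persists.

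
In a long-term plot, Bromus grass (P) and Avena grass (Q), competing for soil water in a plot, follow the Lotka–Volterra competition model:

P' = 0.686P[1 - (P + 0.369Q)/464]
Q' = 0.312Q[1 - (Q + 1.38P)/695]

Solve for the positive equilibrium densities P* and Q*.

Setting both brackets to zero gives the nullclines P + 0.369Q = 464 and 1.38P + Q = 695.
Substituting Q = 695 - 1.38P into the first: P(1 - 0.369·1.38) = 464 - 0.369·695.
So P* = 208/0.491 = 423, and then Q* = 695 - 1.38·423 = 111.

P* ≈ 423, Q* ≈ 111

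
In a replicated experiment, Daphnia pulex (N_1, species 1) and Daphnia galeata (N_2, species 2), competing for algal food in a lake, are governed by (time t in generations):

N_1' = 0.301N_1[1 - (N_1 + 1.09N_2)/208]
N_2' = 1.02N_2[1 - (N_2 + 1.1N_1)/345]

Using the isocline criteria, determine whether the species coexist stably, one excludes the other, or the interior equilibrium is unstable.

species 2 excludes species 1

Compare the nullcline intercepts: K1/α12 = 208/1.09 = 191 < K2 = 345; K2/α21 = 345/1.1 = 314 > K1 = 208.
Since the inequalities point opposite ways, species 2 can invade but species 1 cannot.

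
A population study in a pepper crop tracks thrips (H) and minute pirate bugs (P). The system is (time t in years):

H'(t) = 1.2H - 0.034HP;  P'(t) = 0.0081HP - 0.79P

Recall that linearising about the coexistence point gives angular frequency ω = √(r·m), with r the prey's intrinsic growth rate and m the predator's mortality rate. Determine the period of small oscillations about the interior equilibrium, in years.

Here r = 1.2 and m = 0.79, so r·m = 0.948.
ω = √0.948 = 0.974 per year, hence T = 2π/ω ≈ 6.45 years.

T ≈ 6.45 years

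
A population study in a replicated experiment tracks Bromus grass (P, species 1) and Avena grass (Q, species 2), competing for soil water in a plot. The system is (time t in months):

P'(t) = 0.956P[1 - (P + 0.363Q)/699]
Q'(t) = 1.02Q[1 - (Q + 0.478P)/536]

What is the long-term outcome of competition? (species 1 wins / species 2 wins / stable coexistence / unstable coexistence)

stable coexistence

Compare the nullcline intercepts: K1/α12 = 699/0.363 = 1930 > K2 = 536; K2/α21 = 536/0.478 = 1120 > K1 = 699.
Since both inequalities hold, each species can invade when rare, so the interior equilibrium is stable.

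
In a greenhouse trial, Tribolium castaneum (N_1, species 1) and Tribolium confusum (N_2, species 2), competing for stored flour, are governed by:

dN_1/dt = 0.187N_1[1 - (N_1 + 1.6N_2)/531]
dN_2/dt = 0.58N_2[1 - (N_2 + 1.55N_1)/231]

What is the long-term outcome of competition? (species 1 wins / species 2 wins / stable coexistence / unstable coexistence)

Compare the nullcline intercepts: K1/α12 = 531/1.6 = 332 > K2 = 231; K2/α21 = 231/1.55 = 149 < K1 = 531.
Since the inequalities point opposite ways, species 1 can invade but species 2 cannot.

species 1 excludes species 2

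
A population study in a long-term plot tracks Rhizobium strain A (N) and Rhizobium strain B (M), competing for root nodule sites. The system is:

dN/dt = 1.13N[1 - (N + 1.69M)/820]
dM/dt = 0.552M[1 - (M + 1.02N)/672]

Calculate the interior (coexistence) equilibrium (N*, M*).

N* ≈ 436, M* ≈ 227

Setting both brackets to zero gives the nullclines N + 1.69M = 820 and 1.02N + M = 672.
Substituting M = 672 - 1.02N into the first: N(1 - 1.69·1.02) = 820 - 1.69·672.
So N* = -316/-0.724 = 436, and then M* = 672 - 1.02·436 = 227.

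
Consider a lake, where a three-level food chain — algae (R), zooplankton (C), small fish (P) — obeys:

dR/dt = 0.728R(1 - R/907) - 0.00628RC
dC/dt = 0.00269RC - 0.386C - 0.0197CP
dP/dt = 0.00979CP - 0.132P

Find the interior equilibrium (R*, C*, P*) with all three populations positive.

R* ≈ 802, C* ≈ 13.5, P* ≈ 89.9

From dP/dt = 0: 0.00979C* = 0.132, so C* = 13.5.
From dR/dt = 0: 0.728(1 - R*/907) = 0.00628·13.5, giving R* = 907·(1 - 0.116) = 802.
From dC/dt = 0: 0.00269·802 - 0.386 = 0.0197P*, so P* = 1.77/0.0197 = 89.9.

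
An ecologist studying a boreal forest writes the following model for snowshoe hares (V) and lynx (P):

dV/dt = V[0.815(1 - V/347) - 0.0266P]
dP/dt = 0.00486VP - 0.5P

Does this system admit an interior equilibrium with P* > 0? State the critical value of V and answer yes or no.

The predator equation gives dP/dt > 0 only when V > 0.5/0.00486 = 103.
Without the predator, V → K = 347. Since 347 > 103, the predator can invade and persist.

Threshold V = 103; K > 103, so yes, the predator persists.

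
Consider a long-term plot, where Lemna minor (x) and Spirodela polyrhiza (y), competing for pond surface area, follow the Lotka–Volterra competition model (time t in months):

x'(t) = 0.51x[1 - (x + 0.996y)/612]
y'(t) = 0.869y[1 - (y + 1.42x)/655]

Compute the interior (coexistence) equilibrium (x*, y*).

x* ≈ 97.5, y* ≈ 517

Setting both brackets to zero gives the nullclines x + 0.996y = 612 and 1.42x + y = 655.
Substituting y = 655 - 1.42x into the first: x(1 - 0.996·1.42) = 612 - 0.996·655.
So x* = -40.4/-0.414 = 97.5, and then y* = 655 - 1.42·97.5 = 517.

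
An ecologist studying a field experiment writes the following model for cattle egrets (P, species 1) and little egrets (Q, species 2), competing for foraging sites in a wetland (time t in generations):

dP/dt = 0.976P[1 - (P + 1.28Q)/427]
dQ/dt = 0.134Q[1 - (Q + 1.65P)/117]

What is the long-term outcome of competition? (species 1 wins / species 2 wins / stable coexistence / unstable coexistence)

Compare the nullcline intercepts: K1/α12 = 427/1.28 = 334 > K2 = 117; K2/α21 = 117/1.65 = 70.9 < K1 = 427.
Since the inequalities point opposite ways, species 1 can invade but species 2 cannot.

species 1 excludes species 2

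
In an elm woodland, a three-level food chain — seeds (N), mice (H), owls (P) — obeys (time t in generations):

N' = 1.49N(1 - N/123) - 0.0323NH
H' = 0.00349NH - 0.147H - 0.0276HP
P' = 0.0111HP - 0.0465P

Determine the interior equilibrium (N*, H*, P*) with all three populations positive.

From dP/dt = 0: 0.0111H* = 0.0465, so H* = 4.19.
From dN/dt = 0: 1.49(1 - N*/123) = 0.0323·4.19, giving N* = 123·(1 - 0.0908) = 112.
From dH/dt = 0: 0.00349·112 - 0.147 = 0.0276P*, so P* = 0.243/0.0276 = 8.81.

N* ≈ 112, H* ≈ 4.19, P* ≈ 8.81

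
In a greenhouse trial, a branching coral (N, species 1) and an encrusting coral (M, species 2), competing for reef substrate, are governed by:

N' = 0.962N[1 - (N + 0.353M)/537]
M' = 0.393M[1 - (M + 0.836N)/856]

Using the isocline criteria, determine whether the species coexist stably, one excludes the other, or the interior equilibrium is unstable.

Compare the nullcline intercepts: K1/α12 = 537/0.353 = 1520 > K2 = 856; K2/α21 = 856/0.836 = 1020 > K1 = 537.
Since both inequalities hold, each species can invade when rare, so the interior equilibrium is stable.

stable coexistence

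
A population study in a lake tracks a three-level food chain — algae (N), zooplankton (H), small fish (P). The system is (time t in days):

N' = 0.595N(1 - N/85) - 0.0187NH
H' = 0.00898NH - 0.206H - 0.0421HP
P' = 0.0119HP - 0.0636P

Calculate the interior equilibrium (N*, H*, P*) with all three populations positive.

From dP/dt = 0: 0.0119H* = 0.0636, so H* = 5.34.
From dN/dt = 0: 0.595(1 - N*/85) = 0.0187·5.34, giving N* = 85·(1 - 0.168) = 70.7.
From dH/dt = 0: 0.00898·70.7 - 0.206 = 0.0421P*, so P* = 0.429/0.0421 = 10.2.

N* ≈ 70.7, H* ≈ 5.34, P* ≈ 10.2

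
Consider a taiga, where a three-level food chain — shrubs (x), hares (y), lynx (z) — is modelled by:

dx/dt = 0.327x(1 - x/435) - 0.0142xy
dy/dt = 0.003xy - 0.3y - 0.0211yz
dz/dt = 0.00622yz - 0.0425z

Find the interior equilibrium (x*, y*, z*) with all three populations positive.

From dz/dt = 0: 0.00622y* = 0.0425, so y* = 6.83.
From dx/dt = 0: 0.327(1 - x*/435) = 0.0142·6.83, giving x* = 435·(1 - 0.297) = 306.
From dy/dt = 0: 0.003·306 - 0.3 = 0.0211z*, so z* = 0.618/0.0211 = 29.3.

x* ≈ 306, y* ≈ 6.83, z* ≈ 29.3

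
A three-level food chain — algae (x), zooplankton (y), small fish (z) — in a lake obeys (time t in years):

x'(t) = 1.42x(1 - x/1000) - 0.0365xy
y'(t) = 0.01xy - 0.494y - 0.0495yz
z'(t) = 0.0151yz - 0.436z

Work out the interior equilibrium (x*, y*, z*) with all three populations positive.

From dz/dt = 0: 0.0151y* = 0.436, so y* = 28.9.
From dx/dt = 0: 1.42(1 - x*/1000) = 0.0365·28.9, giving x* = 1000·(1 - 0.742) = 258.
From dy/dt = 0: 0.01·258 - 0.494 = 0.0495z*, so z* = 2.08/0.0495 = 42.1.

x* ≈ 258, y* ≈ 28.9, z* ≈ 42.1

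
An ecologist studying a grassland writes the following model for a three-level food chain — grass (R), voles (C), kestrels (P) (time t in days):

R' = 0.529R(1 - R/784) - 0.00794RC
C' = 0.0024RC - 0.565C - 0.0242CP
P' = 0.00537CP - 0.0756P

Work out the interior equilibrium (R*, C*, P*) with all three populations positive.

R* ≈ 618, C* ≈ 14.1, P* ≈ 38

From dP/dt = 0: 0.00537C* = 0.0756, so C* = 14.1.
From dR/dt = 0: 0.529(1 - R*/784) = 0.00794·14.1, giving R* = 784·(1 - 0.211) = 618.
From dC/dt = 0: 0.0024·618 - 0.565 = 0.0242P*, so P* = 0.919/0.0242 = 38.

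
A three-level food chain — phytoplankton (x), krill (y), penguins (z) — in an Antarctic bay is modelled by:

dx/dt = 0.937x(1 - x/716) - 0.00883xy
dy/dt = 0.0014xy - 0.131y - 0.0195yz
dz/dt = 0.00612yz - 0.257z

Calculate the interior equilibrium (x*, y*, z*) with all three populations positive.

x* ≈ 433, y* ≈ 42, z* ≈ 24.3

From dz/dt = 0: 0.00612y* = 0.257, so y* = 42.
From dx/dt = 0: 0.937(1 - x*/716) = 0.00883·42, giving x* = 716·(1 - 0.396) = 433.
From dy/dt = 0: 0.0014·433 - 0.131 = 0.0195z*, so z* = 0.475/0.0195 = 24.3.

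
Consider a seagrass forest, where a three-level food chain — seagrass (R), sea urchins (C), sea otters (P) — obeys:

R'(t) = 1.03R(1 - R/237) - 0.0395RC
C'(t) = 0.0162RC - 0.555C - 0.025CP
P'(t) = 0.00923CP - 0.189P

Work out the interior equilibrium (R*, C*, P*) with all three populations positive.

From dP/dt = 0: 0.00923C* = 0.189, so C* = 20.5.
From dR/dt = 0: 1.03(1 - R*/237) = 0.0395·20.5, giving R* = 237·(1 - 0.785) = 50.9.
From dC/dt = 0: 0.0162·50.9 - 0.555 = 0.025P*, so P* = 0.269/0.025 = 10.8.

R* ≈ 50.9, C* ≈ 20.5, P* ≈ 10.8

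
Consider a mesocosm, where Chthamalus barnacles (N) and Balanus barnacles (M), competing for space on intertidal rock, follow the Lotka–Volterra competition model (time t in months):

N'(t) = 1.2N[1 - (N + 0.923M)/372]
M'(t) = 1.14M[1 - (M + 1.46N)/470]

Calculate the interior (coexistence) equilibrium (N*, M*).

N* ≈ 178, M* ≈ 210

Setting both brackets to zero gives the nullclines N + 0.923M = 372 and 1.46N + M = 470.
Substituting M = 470 - 1.46N into the first: N(1 - 0.923·1.46) = 372 - 0.923·470.
So N* = -61.8/-0.348 = 178, and then M* = 470 - 1.46·178 = 210.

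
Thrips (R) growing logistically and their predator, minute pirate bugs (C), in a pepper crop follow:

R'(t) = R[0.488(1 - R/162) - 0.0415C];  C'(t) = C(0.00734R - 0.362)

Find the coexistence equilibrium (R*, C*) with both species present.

From dC/dt = 0 with C > 0: 0.00734R* = 0.362, so R* = 49.3.
Substitute into dR/dt = 0: 0.488(1 - 49.3/162) = 0.0415C*.
The bracket is 0.696, giving C* = 0.339/0.0415 = 8.18.

R* ≈ 49.3, C* ≈ 8.18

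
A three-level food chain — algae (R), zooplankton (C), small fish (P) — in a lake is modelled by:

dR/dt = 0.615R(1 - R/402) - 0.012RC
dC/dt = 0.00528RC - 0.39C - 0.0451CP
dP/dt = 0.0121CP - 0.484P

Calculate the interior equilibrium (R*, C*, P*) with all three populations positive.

From dP/dt = 0: 0.0121C* = 0.484, so C* = 40.
From dR/dt = 0: 0.615(1 - R*/402) = 0.012·40, giving R* = 402·(1 - 0.78) = 88.2.
From dC/dt = 0: 0.00528·88.2 - 0.39 = 0.0451P*, so P* = 0.0759/0.0451 = 1.68.

R* ≈ 88.2, C* ≈ 40, P* ≈ 1.68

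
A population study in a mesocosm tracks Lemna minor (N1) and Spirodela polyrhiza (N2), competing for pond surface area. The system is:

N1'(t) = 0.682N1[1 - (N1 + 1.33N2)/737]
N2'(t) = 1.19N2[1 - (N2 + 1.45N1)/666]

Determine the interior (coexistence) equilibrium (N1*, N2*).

N1* ≈ 160, N2* ≈ 434

Setting both brackets to zero gives the nullclines N1 + 1.33N2 = 737 and 1.45N1 + N2 = 666.
Substituting N2 = 666 - 1.45N1 into the first: N1(1 - 1.33·1.45) = 737 - 1.33·666.
So N1* = -149/-0.929 = 160, and then N2* = 666 - 1.45·160 = 434.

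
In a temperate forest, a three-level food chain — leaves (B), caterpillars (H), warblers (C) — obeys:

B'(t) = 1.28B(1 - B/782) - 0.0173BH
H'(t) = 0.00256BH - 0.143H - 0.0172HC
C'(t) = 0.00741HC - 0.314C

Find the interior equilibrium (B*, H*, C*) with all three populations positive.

B* ≈ 334, H* ≈ 42.4, C* ≈ 41.4

From dC/dt = 0: 0.00741H* = 0.314, so H* = 42.4.
From dB/dt = 0: 1.28(1 - B*/782) = 0.0173·42.4, giving B* = 782·(1 - 0.573) = 334.
From dH/dt = 0: 0.00256·334 - 0.143 = 0.0172C*, so C* = 0.712/0.0172 = 41.4.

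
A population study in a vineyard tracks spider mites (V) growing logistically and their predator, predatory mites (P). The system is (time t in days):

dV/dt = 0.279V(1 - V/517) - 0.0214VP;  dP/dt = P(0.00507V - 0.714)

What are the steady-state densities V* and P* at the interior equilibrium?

From dP/dt = 0 with P > 0: 0.00507V* = 0.714, so V* = 141.
Substitute into dV/dt = 0: 0.279(1 - 141/517) = 0.0214P*.
The bracket is 0.728, giving P* = 0.203/0.0214 = 9.49.

V* ≈ 141, P* ≈ 9.49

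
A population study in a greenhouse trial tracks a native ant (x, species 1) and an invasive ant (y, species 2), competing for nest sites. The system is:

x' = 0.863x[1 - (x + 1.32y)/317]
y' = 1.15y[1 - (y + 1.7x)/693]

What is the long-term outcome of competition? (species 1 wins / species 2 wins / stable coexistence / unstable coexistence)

species 2 excludes species 1

Compare the nullcline intercepts: K1/α12 = 317/1.32 = 240 < K2 = 693; K2/α21 = 693/1.7 = 408 > K1 = 317.
Since the inequalities point opposite ways, species 2 can invade but species 1 cannot.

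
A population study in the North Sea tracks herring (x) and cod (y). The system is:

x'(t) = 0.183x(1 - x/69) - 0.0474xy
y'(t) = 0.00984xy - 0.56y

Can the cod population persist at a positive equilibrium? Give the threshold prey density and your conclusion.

Threshold x = 56.9; K > 56.9, so yes, the predator persists.

The predator equation gives dy/dt > 0 only when x > 0.56/0.00984 = 56.9.
Without the predator, x → K = 69. Since 69 > 56.9, the predator can invade and persist.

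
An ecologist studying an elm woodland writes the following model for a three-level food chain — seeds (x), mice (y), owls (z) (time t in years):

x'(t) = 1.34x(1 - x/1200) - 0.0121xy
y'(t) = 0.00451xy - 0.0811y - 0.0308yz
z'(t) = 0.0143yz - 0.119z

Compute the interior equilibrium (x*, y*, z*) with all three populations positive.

From dz/dt = 0: 0.0143y* = 0.119, so y* = 8.32.
From dx/dt = 0: 1.34(1 - x*/1200) = 0.0121·8.32, giving x* = 1200·(1 - 0.0751) = 1110.
From dy/dt = 0: 0.00451·1110 - 0.0811 = 0.0308z*, so z* = 4.92/0.0308 = 160.

x* ≈ 1110, y* ≈ 8.32, z* ≈ 160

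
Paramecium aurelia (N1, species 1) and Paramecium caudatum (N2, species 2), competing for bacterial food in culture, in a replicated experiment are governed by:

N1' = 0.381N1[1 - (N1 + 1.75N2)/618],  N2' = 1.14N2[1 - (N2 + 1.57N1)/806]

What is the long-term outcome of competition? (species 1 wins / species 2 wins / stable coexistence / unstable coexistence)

Compare the nullcline intercepts: K1/α12 = 618/1.75 = 353 < K2 = 806; K2/α21 = 806/1.57 = 513 < K1 = 618.
Since both are reversed, neither can invade when rare; the interior point is a saddle.

unstable coexistence (outcome depends on initial conditions)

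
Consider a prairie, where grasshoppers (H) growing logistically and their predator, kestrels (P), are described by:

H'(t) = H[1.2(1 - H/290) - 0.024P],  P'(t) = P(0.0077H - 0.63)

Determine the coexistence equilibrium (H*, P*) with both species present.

H* ≈ 81.8, P* ≈ 35.9

From dP/dt = 0 with P > 0: 0.0077H* = 0.63, so H* = 81.8.
Substitute into dH/dt = 0: 1.2(1 - 81.8/290) = 0.024P*.
The bracket is 0.718, giving P* = 0.861/0.024 = 35.9.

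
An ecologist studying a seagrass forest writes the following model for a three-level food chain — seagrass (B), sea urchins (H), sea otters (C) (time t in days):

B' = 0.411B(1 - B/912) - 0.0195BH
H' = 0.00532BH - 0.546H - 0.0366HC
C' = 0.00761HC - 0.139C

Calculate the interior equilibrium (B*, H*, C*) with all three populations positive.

B* ≈ 122, H* ≈ 18.3, C* ≈ 2.76

From dC/dt = 0: 0.00761H* = 0.139, so H* = 18.3.
From dB/dt = 0: 0.411(1 - B*/912) = 0.0195·18.3, giving B* = 912·(1 - 0.867) = 122.
From dH/dt = 0: 0.00532·122 - 0.546 = 0.0366C*, so C* = 0.101/0.0366 = 2.76.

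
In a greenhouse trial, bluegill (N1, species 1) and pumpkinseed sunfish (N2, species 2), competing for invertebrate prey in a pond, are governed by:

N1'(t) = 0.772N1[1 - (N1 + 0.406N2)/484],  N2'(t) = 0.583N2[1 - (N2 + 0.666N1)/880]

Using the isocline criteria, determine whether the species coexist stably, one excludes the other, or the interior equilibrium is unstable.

stable coexistence

Compare the nullcline intercepts: K1/α12 = 484/0.406 = 1190 > K2 = 880; K2/α21 = 880/0.666 = 1320 > K1 = 484.
Since both inequalities hold, each species can invade when rare, so the interior equilibrium is stable.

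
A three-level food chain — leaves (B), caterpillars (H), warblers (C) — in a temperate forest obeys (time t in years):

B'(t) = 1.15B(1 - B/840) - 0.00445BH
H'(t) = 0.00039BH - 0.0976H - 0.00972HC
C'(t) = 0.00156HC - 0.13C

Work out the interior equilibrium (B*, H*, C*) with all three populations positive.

From dC/dt = 0: 0.00156H* = 0.13, so H* = 83.3.
From dB/dt = 0: 1.15(1 - B*/840) = 0.00445·83.3, giving B* = 840·(1 - 0.322) = 569.
From dH/dt = 0: 0.00039·569 - 0.0976 = 0.00972C*, so C* = 0.124/0.00972 = 12.8.

B* ≈ 569, H* ≈ 83.3, C* ≈ 12.8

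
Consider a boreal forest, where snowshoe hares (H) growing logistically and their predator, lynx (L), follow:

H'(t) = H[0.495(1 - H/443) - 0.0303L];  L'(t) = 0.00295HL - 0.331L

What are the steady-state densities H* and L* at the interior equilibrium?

H* ≈ 112, L* ≈ 12.2

From dL/dt = 0 with L > 0: 0.00295H* = 0.331, so H* = 112.
Substitute into dH/dt = 0: 0.495(1 - 112/443) = 0.0303L*.
The bracket is 0.747, giving L* = 0.37/0.0303 = 12.2.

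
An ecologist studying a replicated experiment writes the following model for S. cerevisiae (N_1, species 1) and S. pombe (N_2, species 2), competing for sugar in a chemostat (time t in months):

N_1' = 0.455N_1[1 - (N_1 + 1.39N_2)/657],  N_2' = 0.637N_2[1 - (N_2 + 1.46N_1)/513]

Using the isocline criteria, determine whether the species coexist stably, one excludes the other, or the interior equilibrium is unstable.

Compare the nullcline intercepts: K1/α12 = 657/1.39 = 473 < K2 = 513; K2/α21 = 513/1.46 = 351 < K1 = 657.
Since both are reversed, neither can invade when rare; the interior point is a saddle.

unstable coexistence (outcome depends on initial conditions)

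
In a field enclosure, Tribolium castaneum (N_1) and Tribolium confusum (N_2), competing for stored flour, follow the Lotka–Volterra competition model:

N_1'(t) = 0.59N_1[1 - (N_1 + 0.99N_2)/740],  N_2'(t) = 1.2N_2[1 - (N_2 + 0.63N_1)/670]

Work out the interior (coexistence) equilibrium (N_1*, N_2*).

Setting both brackets to zero gives the nullclines N_1 + 0.99N_2 = 740 and 0.63N_1 + N_2 = 670.
Substituting N_2 = 670 - 0.63N_1 into the first: N_1(1 - 0.99·0.63) = 740 - 0.99·670.
So N_1* = 76.7/0.376 = 204, and then N_2* = 670 - 0.63·204 = 542.

N_1* ≈ 204, N_2* ≈ 542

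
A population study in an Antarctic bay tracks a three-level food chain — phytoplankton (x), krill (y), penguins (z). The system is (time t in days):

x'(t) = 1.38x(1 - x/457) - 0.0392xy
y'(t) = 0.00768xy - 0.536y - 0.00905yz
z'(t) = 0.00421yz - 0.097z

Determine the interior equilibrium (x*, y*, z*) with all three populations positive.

x* ≈ 158, y* ≈ 23, z* ≈ 74.8

From dz/dt = 0: 0.00421y* = 0.097, so y* = 23.
From dx/dt = 0: 1.38(1 - x*/457) = 0.0392·23, giving x* = 457·(1 - 0.654) = 158.
From dy/dt = 0: 0.00768·158 - 0.536 = 0.00905z*, so z* = 0.677/0.00905 = 74.8.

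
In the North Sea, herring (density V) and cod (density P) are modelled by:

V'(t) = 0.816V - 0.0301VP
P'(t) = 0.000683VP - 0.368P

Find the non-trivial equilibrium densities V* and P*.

V* ≈ 539, P* ≈ 27.1

Set dP/dt = 0 with P > 0: 0.000683V - 0.368 = 0, so V* = 0.368/0.000683 = 539.
Set dV/dt = 0 with V > 0: 0.816 - 0.0301P = 0, so P* = 0.816/0.0301 = 27.1.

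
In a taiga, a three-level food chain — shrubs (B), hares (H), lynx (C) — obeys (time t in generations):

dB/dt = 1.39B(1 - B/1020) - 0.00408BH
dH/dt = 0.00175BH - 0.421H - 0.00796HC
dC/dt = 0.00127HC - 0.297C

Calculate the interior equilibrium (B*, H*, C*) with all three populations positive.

B* ≈ 320, H* ≈ 234, C* ≈ 17.4

From dC/dt = 0: 0.00127H* = 0.297, so H* = 234.
From dB/dt = 0: 1.39(1 - B*/1020) = 0.00408·234, giving B* = 1020·(1 - 0.686) = 320.
From dH/dt = 0: 0.00175·320 - 0.421 = 0.00796C*, so C* = 0.139/0.00796 = 17.4.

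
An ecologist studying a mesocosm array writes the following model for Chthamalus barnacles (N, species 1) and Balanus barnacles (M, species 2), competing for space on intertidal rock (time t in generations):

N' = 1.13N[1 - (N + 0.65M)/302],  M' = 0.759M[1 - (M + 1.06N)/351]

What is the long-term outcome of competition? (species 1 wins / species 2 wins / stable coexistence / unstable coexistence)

stable coexistence

Compare the nullcline intercepts: K1/α12 = 302/0.65 = 465 > K2 = 351; K2/α21 = 351/1.06 = 331 > K1 = 302.
Since both inequalities hold, each species can invade when rare, so the interior equilibrium is stable.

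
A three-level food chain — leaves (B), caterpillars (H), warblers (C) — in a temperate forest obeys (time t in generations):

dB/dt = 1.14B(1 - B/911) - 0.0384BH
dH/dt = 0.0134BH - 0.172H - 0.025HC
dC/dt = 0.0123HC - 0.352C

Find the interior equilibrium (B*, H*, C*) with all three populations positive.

B* ≈ 32.8, H* ≈ 28.6, C* ≈ 10.7

From dC/dt = 0: 0.0123H* = 0.352, so H* = 28.6.
From dB/dt = 0: 1.14(1 - B*/911) = 0.0384·28.6, giving B* = 911·(1 - 0.964) = 32.8.
From dH/dt = 0: 0.0134·32.8 - 0.172 = 0.025C*, so C* = 0.268/0.025 = 10.7.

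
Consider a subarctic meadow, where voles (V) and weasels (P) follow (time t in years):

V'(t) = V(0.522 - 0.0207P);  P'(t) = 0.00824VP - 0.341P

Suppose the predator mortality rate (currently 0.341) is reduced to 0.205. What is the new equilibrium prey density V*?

V* ≈ 24.9

At the interior fixed point, setting dP/dt = 0 with P > 0 fixes V* = (predator death rate)/(VP coefficient) — independent of the other coefficients.
With the change, V* = 0.205/0.00824 = 24.9; it falls from 41.4.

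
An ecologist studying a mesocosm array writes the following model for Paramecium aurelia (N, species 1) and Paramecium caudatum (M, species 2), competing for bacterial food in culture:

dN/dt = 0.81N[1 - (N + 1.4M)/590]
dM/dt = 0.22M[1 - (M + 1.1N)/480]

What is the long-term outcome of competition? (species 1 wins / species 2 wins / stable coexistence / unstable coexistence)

Compare the nullcline intercepts: K1/α12 = 590/1.4 = 421 < K2 = 480; K2/α21 = 480/1.1 = 436 < K1 = 590.
Since both are reversed, neither can invade when rare; the interior point is a saddle.

unstable coexistence (outcome depends on initial conditions)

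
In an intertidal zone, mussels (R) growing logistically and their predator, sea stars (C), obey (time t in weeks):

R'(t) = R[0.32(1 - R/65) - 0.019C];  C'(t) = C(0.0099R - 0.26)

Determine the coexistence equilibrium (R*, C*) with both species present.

From dC/dt = 0 with C > 0: 0.0099R* = 0.26, so R* = 26.3.
Substitute into dR/dt = 0: 0.32(1 - 26.3/65) = 0.019C*.
The bracket is 0.596, giving C* = 0.191/0.019 = 10.

R* ≈ 26.3, C* ≈ 10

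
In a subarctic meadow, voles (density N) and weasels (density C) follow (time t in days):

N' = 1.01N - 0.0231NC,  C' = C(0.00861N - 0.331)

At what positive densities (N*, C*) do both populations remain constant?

Set dC/dt = 0 with C > 0: 0.00861N - 0.331 = 0, so N* = 0.331/0.00861 = 38.4.
Set dN/dt = 0 with N > 0: 1.01 - 0.0231C = 0, so C* = 1.01/0.0231 = 43.7.

N* ≈ 38.4, C* ≈ 43.7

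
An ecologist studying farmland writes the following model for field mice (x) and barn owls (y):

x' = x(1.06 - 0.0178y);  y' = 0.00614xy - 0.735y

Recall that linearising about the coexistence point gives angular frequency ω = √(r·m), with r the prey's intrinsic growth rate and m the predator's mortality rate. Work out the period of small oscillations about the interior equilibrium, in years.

Here r = 1.06 and m = 0.735, so r·m = 0.779.
ω = √0.779 = 0.883 per year, hence T = 2π/ω ≈ 7.12 years.

T ≈ 7.12 years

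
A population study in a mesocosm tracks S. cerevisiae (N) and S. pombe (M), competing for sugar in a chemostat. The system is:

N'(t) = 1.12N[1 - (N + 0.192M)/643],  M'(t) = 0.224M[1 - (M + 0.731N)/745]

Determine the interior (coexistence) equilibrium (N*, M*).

Setting both brackets to zero gives the nullclines N + 0.192M = 643 and 0.731N + M = 745.
Substituting M = 745 - 0.731N into the first: N(1 - 0.192·0.731) = 643 - 0.192·745.
So N* = 500/0.86 = 582, and then M* = 745 - 0.731·582 = 320.

N* ≈ 582, M* ≈ 320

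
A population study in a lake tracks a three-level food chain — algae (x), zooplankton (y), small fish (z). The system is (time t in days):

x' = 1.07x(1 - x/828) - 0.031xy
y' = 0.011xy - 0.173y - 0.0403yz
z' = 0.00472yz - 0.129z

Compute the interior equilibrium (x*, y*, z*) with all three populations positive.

x* ≈ 172, y* ≈ 27.3, z* ≈ 42.8

From dz/dt = 0: 0.00472y* = 0.129, so y* = 27.3.
From dx/dt = 0: 1.07(1 - x*/828) = 0.031·27.3, giving x* = 828·(1 - 0.792) = 172.
From dy/dt = 0: 0.011·172 - 0.173 = 0.0403z*, so z* = 1.72/0.0403 = 42.8.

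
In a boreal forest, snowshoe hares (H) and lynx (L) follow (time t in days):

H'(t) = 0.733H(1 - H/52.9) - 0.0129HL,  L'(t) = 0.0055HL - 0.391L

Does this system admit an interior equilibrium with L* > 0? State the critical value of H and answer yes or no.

Threshold H = 71.1; K < 71.1, so no, the predator goes extinct.

The predator equation gives dL/dt > 0 only when H > 0.391/0.0055 = 71.1.
Without the predator, H → K = 52.9. Since 52.9 < 71.1, the predator cannot invade.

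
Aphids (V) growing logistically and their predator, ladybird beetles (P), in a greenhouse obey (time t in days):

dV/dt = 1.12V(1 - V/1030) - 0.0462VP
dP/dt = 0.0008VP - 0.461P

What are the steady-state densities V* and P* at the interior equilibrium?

From dP/dt = 0 with P > 0: 0.0008V* = 0.461, so V* = 576.
Substitute into dV/dt = 0: 1.12(1 - 576/1030) = 0.0462P*.
The bracket is 0.441, giving P* = 0.493/0.0462 = 10.7.

V* ≈ 576, P* ≈ 10.7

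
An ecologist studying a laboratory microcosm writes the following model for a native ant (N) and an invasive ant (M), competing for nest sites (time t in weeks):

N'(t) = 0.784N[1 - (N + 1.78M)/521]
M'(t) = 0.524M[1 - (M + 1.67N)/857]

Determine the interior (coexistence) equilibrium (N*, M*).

Setting both brackets to zero gives the nullclines N + 1.78M = 521 and 1.67N + M = 857.
Substituting M = 857 - 1.67N into the first: N(1 - 1.78·1.67) = 521 - 1.78·857.
So N* = -1000/-1.97 = 509, and then M* = 857 - 1.67·509 = 6.63.

N* ≈ 509, M* ≈ 6.63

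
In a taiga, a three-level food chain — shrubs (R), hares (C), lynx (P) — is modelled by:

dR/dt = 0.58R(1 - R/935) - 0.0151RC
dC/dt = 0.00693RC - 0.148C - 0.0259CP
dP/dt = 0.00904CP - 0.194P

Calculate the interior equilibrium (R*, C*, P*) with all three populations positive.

From dP/dt = 0: 0.00904C* = 0.194, so C* = 21.5.
From dR/dt = 0: 0.58(1 - R*/935) = 0.0151·21.5, giving R* = 935·(1 - 0.559) = 413.
From dC/dt = 0: 0.00693·413 - 0.148 = 0.0259P*, so P* = 2.71/0.0259 = 105.

R* ≈ 413, C* ≈ 21.5, P* ≈ 105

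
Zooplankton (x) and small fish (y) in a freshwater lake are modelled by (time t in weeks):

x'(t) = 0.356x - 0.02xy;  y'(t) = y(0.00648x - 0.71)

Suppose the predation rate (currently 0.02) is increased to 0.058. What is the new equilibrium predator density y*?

At the interior fixed point, setting dx/dt = 0 with x > 0 fixes y* = (prey growth rate)/(xy coefficient) — independent of the other coefficients.
With the change, y* = 0.356/0.058 = 6.14; it falls from 17.8.

y* ≈ 6.14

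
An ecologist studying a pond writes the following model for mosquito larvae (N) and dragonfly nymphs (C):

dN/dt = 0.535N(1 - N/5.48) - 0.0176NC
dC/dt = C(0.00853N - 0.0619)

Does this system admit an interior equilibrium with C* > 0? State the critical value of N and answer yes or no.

Threshold N = 7.26; K < 7.26, so no, the predator goes extinct.

The predator equation gives dC/dt > 0 only when N > 0.0619/0.00853 = 7.26.
Without the predator, N → K = 5.48. Since 5.48 < 7.26, the predator cannot invade.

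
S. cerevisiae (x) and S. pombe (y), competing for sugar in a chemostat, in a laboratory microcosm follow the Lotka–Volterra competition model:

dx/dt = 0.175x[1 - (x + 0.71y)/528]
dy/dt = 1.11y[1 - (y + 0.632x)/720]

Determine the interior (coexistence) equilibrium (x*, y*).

Setting both brackets to zero gives the nullclines x + 0.71y = 528 and 0.632x + y = 720.
Substituting y = 720 - 0.632x into the first: x(1 - 0.71·0.632) = 528 - 0.71·720.
So x* = 16.8/0.551 = 30.5, and then y* = 720 - 0.632·30.5 = 701.

x* ≈ 30.5, y* ≈ 701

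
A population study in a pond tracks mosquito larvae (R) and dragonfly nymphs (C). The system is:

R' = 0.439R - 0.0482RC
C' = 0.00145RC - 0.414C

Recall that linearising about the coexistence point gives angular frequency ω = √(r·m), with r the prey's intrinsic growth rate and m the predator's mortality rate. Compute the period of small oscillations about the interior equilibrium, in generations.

T ≈ 14.7 generations

Here r = 0.439 and m = 0.414, so r·m = 0.182.
ω = √0.182 = 0.426 per generation, hence T = 2π/ω ≈ 14.7 generations.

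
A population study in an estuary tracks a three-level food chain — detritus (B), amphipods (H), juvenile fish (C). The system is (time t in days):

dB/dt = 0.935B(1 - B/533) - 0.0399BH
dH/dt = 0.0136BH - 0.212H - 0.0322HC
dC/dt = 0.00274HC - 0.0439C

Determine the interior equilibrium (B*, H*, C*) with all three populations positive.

From dC/dt = 0: 0.00274H* = 0.0439, so H* = 16.
From dB/dt = 0: 0.935(1 - B*/533) = 0.0399·16, giving B* = 533·(1 - 0.684) = 169.
From dH/dt = 0: 0.0136·169 - 0.212 = 0.0322C*, so C* = 2.08/0.0322 = 64.6.

B* ≈ 169, H* ≈ 16, C* ≈ 64.6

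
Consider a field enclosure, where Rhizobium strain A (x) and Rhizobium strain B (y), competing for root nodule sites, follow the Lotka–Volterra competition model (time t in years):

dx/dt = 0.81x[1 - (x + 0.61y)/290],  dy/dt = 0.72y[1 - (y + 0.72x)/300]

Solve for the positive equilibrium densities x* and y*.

x* ≈ 191, y* ≈ 163

Setting both brackets to zero gives the nullclines x + 0.61y = 290 and 0.72x + y = 300.
Substituting y = 300 - 0.72x into the first: x(1 - 0.61·0.72) = 290 - 0.61·300.
So x* = 107/0.561 = 191, and then y* = 300 - 0.72·191 = 163.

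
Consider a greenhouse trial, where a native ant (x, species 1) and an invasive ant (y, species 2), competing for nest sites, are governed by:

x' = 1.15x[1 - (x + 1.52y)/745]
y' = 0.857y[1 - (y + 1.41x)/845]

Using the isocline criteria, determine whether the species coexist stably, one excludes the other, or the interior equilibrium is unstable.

unstable coexistence (outcome depends on initial conditions)

Compare the nullcline intercepts: K1/α12 = 745/1.52 = 490 < K2 = 845; K2/α21 = 845/1.41 = 599 < K1 = 745.
Since both are reversed, neither can invade when rare; the interior point is a saddle.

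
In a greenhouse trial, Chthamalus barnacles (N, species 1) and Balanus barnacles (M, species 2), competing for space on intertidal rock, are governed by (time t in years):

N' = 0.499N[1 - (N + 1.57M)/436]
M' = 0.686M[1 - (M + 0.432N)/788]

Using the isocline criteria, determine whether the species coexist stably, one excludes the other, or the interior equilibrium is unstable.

species 2 excludes species 1

Compare the nullcline intercepts: K1/α12 = 436/1.57 = 278 < K2 = 788; K2/α21 = 788/0.432 = 1820 > K1 = 436.
Since the inequalities point opposite ways, species 2 can invade but species 1 cannot.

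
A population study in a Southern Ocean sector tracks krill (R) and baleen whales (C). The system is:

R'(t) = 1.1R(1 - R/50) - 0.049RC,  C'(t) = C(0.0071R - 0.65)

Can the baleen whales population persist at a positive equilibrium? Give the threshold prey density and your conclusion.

The predator equation gives dC/dt > 0 only when R > 0.65/0.0071 = 91.5.
Without the predator, R → K = 50. Since 50 < 91.5, the predator cannot invade.

Threshold R = 91.5; K < 91.5, so no, the predator goes extinct.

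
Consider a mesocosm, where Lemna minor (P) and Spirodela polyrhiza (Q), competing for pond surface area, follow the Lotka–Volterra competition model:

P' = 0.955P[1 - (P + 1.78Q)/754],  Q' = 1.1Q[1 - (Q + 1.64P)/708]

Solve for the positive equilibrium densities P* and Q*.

P* ≈ 264, Q* ≈ 275

Setting both brackets to zero gives the nullclines P + 1.78Q = 754 and 1.64P + Q = 708.
Substituting Q = 708 - 1.64P into the first: P(1 - 1.78·1.64) = 754 - 1.78·708.
So P* = -506/-1.92 = 264, and then Q* = 708 - 1.64·264 = 275.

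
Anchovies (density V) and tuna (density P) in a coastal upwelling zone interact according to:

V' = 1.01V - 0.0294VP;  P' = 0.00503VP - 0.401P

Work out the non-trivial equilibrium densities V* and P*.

V* ≈ 79.7, P* ≈ 34.4

Set dP/dt = 0 with P > 0: 0.00503V - 0.401 = 0, so V* = 0.401/0.00503 = 79.7.
Set dV/dt = 0 with V > 0: 1.01 - 0.0294P = 0, so P* = 1.01/0.0294 = 34.4.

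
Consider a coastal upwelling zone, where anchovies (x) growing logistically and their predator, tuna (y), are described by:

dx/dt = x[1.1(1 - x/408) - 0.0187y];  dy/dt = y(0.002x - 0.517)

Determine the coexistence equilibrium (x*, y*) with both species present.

x* ≈ 258, y* ≈ 21.6

From dy/dt = 0 with y > 0: 0.002x* = 0.517, so x* = 258.
Substitute into dx/dt = 0: 1.1(1 - 258/408) = 0.0187y*.
The bracket is 0.366, giving y* = 0.403/0.0187 = 21.6.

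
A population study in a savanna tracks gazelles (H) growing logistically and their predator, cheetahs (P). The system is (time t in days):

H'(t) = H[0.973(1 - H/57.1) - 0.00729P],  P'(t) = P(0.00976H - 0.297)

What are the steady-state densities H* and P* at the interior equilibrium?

From dP/dt = 0 with P > 0: 0.00976H* = 0.297, so H* = 30.4.
Substitute into dH/dt = 0: 0.973(1 - 30.4/57.1) = 0.00729P*.
The bracket is 0.467, giving P* = 0.454/0.00729 = 62.3.

H* ≈ 30.4, P* ≈ 62.3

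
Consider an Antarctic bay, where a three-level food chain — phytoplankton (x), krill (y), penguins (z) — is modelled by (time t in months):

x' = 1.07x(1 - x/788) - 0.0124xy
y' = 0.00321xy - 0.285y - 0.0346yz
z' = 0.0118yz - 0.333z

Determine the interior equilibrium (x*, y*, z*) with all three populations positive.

From dz/dt = 0: 0.0118y* = 0.333, so y* = 28.2.
From dx/dt = 0: 1.07(1 - x*/788) = 0.0124·28.2, giving x* = 788·(1 - 0.327) = 530.
From dy/dt = 0: 0.00321·530 - 0.285 = 0.0346z*, so z* = 1.42/0.0346 = 41.

x* ≈ 530, y* ≈ 28.2, z* ≈ 41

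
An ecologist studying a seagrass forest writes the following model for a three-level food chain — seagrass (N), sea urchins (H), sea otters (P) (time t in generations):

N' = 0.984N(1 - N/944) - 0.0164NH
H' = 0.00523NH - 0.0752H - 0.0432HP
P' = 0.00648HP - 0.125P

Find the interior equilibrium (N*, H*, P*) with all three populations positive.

From dP/dt = 0: 0.00648H* = 0.125, so H* = 19.3.
From dN/dt = 0: 0.984(1 - N*/944) = 0.0164·19.3, giving N* = 944·(1 - 0.322) = 641.
From dH/dt = 0: 0.00523·641 - 0.0752 = 0.0432P*, so P* = 3.27/0.0432 = 75.8.

N* ≈ 641, H* ≈ 19.3, P* ≈ 75.8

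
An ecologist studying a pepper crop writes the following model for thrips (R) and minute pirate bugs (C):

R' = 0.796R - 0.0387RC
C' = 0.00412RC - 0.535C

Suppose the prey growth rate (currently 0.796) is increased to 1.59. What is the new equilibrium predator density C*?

At the interior fixed point, setting dR/dt = 0 with R > 0 fixes C* = (prey growth rate)/(RC coefficient) — independent of the other coefficients.
With the change, C* = 1.59/0.0387 = 41.1; it rises from 20.6.

C* ≈ 41.1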